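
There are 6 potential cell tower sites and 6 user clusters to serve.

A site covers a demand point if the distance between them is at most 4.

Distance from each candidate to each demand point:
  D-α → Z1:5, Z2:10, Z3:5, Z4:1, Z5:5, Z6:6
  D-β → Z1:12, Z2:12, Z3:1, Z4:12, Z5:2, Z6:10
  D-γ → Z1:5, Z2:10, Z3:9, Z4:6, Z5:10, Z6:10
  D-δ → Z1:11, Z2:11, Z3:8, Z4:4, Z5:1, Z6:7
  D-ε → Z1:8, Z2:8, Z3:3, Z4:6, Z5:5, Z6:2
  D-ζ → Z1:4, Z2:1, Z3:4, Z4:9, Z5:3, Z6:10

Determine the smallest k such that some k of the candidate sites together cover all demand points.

3

Coverage sets (demand points within 4 of each site):
  D-α: {Z4}
  D-β: {Z3, Z5}
  D-γ: {}
  D-δ: {Z4, Z5}
  D-ε: {Z3, Z6}
  D-ζ: {Z1, Z2, Z3, Z5}
No 2 sites suffice: every size-2 union leaves at least one demand point uncovered.
But {D-α, D-ε, D-ζ} covers everything, so the minimum is 3.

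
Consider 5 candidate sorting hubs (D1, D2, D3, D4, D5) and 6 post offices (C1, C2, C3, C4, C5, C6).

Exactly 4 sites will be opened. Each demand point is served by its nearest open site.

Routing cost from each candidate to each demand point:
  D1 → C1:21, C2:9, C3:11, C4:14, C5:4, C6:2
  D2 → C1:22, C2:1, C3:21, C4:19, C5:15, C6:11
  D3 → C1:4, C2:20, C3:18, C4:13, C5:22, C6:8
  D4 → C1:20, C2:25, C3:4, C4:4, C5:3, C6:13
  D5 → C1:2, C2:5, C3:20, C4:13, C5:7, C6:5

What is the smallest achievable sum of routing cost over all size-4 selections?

16

Open {D1, D2, D4, D5}.
  C1→D5 2, C2→D2 1, C3→D4 4, C4→D4 4, C5→D4 3, C6→D1 2  ⇒ total 16.
Compare {D1, D2, D3, D4}: total 18.
Compare {D2, D3, D4, D5}: total 19.
No size-4 selection does better; minimum is 16.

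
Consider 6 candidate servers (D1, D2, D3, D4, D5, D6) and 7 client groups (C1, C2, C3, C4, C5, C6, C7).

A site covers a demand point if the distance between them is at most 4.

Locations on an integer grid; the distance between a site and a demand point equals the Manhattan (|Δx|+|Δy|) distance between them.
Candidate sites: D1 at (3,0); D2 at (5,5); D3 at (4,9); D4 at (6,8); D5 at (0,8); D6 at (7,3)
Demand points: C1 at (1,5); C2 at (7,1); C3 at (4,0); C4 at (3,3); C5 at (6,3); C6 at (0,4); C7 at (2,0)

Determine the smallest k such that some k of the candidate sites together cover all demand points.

3

Coverage sets (demand points within 4 of each site):
  D1: {C3, C4, C7}
  D2: {C1, C4, C5}
  D3: {}
  D4: {}
  D5: {C1, C6}
  D6: {C2, C4, C5}
No 2 sites suffice: every size-2 union leaves at least one demand point uncovered.
But {D1, D5, D6} covers everything, so the minimum is 3.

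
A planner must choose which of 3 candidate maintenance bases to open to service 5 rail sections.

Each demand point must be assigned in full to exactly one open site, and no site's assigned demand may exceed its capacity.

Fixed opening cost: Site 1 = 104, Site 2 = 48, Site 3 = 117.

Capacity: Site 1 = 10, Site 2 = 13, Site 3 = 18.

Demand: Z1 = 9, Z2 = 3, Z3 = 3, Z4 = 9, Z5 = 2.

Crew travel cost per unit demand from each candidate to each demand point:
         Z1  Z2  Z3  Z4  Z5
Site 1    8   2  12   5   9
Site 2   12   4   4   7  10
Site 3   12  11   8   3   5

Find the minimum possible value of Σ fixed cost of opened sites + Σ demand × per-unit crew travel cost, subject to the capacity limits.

344

Open {Site 2, Site 3}; cheapest assignment that respects the capacities:
  Site 2 (cap 13, load 8): Z2, Z3, Z5 — cost 3×4 + 3×4 + 2×10 = 44
  Site 3 (cap 18, load 18): Z1, Z4 — cost 9×12 + 9×3 = 135
  Shipping 179, fixed 165 → total 344.
  Any other capacity-feasible assignment to {Site 2, Site 3} ships for at least 179.
Compare {Site 1, Site 3}: its best feasible assignment gives total 387.
Compare {Site 1, Site 2, Site 3}: its best feasible assignment gives total 402.
Every other set of open sites that can feasibly serve all demand totals ≥ 387 even under its best assignment. Minimum: 344.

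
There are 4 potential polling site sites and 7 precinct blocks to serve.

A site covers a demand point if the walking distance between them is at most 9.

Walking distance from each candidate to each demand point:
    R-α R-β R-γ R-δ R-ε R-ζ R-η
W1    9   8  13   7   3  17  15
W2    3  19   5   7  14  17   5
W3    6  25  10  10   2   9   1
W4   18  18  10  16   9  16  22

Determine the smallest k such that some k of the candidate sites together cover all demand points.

Coverage sets (demand points within 9 of each site):
  W1: {R-α, R-β, R-δ, R-ε}
  W2: {R-α, R-γ, R-δ, R-η}
  W3: {R-α, R-ε, R-ζ, R-η}
  W4: {R-ε}
No 2 sites suffice: every size-2 union leaves at least one demand point uncovered.
But {W1, W2, W3} covers everything, so the minimum is 3.

3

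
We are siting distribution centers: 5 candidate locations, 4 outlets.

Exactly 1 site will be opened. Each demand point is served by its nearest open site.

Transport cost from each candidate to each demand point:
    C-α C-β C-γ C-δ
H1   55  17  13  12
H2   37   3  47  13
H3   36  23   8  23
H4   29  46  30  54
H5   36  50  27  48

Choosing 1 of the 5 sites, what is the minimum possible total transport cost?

90

Open {H3}.
  C-α→H3 36, C-β→H3 23, C-γ→H3 8, C-δ→H3 23  ⇒ total 90.
Compare {H1}: total 97.
Compare {H2}: total 100.
No size-1 selection does better; minimum is 90.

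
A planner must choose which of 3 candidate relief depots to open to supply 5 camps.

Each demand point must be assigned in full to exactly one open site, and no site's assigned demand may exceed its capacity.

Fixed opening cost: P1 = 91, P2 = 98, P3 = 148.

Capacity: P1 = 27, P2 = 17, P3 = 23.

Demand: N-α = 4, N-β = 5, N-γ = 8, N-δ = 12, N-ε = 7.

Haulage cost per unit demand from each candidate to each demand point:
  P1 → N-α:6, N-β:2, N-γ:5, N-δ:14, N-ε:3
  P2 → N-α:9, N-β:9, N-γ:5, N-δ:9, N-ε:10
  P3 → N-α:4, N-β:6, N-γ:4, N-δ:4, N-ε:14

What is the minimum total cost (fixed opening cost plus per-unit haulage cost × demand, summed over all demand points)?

Open {P1, P3}; cheapest assignment that respects the capacities:
  P1 (cap 27, load 16): N-α, N-β, N-ε — cost 4×6 + 5×2 + 7×3 = 55
  P3 (cap 23, load 20): N-γ, N-δ — cost 8×4 + 12×4 = 80
  Shipping 135, fixed 239 → total 374.
  Any other capacity-feasible assignment to {P1, P3} ships for at least 135.
Compare {P1, P2}: its best feasible assignment gives total 392.
Compare {P2, P3}: its best feasible assignment gives total 450.
Every other set of open sites that can feasibly serve all demand totals ≥ 392 even under its best assignment. Minimum: 374.

374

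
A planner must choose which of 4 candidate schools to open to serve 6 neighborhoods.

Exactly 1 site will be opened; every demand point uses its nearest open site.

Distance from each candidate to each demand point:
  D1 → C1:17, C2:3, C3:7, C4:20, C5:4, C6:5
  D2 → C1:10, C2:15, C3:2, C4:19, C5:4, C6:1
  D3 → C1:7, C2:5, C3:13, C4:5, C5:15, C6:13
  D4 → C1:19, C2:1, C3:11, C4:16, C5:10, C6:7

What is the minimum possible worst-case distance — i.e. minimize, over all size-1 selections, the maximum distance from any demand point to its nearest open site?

Open {D3}.
  Farthest demand point is C5 at distance 15 (to D3); all others are ≤ 15.
With {D2} the worst case is 19.
With {D4} the worst case is 19.
No size-1 selection achieves below 15.

15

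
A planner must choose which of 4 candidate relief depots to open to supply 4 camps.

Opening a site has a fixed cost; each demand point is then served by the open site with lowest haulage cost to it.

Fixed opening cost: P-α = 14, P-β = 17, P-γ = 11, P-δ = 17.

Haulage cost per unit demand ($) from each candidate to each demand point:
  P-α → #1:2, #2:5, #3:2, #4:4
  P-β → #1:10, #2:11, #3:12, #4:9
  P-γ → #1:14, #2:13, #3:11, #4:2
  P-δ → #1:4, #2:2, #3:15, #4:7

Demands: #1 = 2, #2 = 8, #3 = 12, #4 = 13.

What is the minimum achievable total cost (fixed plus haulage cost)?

Open {P-α, P-γ, P-δ}: assign each demand point to its cheapest open site.
  #1→P-α 2×2=4, #2→P-δ 8×2=16, #3→P-α 12×2=24, #4→P-γ 13×2=26
  haulage cost 70, fixed 42 → total 112.
Compare {P-α, P-γ}: haulage cost 94 + fixed 25 = 119.
Compare {P-α, P-δ}: haulage cost 96 + fixed 31 = 127.
Compare {P-α, P-β, P-γ, P-δ}: haulage cost 70 + fixed 59 = 129.
All other subsets cost ≥ 119. Minimum total cost: 112.

112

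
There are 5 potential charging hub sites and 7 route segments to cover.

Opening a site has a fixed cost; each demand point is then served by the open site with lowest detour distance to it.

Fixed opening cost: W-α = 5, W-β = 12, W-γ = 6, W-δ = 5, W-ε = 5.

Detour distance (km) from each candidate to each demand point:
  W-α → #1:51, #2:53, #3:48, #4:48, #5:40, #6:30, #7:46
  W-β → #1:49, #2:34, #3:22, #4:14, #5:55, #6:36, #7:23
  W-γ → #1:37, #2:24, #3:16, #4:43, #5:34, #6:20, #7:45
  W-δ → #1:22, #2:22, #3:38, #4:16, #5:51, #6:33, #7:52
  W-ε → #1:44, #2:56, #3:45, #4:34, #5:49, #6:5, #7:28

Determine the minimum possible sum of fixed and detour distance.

Open {W-γ, W-δ, W-ε}: assign each demand point to its cheapest open site.
  #1→W-δ 22, #2→W-δ 22, #3→W-γ 16, #4→W-δ 16, #5→W-γ 34, #6→W-ε 5, #7→W-ε 28
  detour distance 143, fixed 16 → total 159.
Compare {W-α, W-γ, W-δ, W-ε}: detour distance 143 + fixed 21 = 164.
Compare {W-β, W-γ, W-δ, W-ε}: detour distance 136 + fixed 28 = 164.
Compare {W-α, W-β, W-γ, W-δ, W-ε}: detour distance 136 + fixed 33 = 169.
All other subsets cost ≥ 164. Minimum total cost: 159.

159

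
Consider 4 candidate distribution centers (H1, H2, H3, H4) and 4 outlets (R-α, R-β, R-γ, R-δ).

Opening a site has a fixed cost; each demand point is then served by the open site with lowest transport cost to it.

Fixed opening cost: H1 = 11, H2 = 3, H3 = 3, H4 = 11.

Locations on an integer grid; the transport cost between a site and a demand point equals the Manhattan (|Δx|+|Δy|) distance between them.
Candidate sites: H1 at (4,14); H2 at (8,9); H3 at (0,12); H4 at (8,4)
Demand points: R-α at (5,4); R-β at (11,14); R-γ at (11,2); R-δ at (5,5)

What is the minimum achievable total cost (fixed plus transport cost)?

34

Open {H2, H4}: assign each demand point to its cheapest open site.
  R-α→H4 3, R-β→H2 8, R-γ→H4 5, R-δ→H4 4
  transport cost 20, fixed 14 → total 34.
Compare {H2}: transport cost 33 + fixed 3 = 36.
Compare {H4}: transport cost 25 + fixed 11 = 36.
Compare {H2, H3, H4}: transport cost 20 + fixed 17 = 37.
All other subsets cost ≥ 36. Minimum total cost: 34.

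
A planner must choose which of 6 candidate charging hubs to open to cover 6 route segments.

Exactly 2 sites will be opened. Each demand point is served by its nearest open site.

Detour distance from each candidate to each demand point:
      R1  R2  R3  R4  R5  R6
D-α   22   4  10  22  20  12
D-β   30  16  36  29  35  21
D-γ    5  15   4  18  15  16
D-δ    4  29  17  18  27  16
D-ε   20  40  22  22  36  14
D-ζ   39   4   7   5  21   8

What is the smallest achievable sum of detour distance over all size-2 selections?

41

Open {D-γ, D-ζ}.
  R1→D-γ 5, R2→D-ζ 4, R3→D-γ 4, R4→D-ζ 5, R5→D-γ 15, R6→D-ζ 8  ⇒ total 41.
Compare {D-δ, D-ζ}: total 49.
Compare {D-α, D-γ}: total 58.
No size-2 selection does better; minimum is 41.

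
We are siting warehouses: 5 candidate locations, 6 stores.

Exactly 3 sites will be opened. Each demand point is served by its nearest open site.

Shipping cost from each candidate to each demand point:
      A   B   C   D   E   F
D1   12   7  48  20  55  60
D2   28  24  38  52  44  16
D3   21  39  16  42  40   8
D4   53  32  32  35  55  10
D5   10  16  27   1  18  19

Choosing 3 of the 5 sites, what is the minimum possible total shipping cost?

Open {D1, D3, D5}.
  A→D5 10, B→D1 7, C→D3 16, D→D5 1, E→D5 18, F→D3 8  ⇒ total 60.
Compare {D2, D3, D5}: total 69.
Compare {D3, D4, D5}: total 69.
No size-3 selection does better; minimum is 60.

60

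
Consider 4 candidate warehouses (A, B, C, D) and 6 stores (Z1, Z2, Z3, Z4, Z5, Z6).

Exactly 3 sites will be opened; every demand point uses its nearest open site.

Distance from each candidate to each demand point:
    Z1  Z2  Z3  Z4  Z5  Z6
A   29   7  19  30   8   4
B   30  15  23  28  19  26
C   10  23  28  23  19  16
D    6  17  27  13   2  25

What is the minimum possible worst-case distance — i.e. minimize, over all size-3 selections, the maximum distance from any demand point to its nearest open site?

19

Open {A, B, D}.
  Farthest demand point is Z3 at distance 19 (to A); all others are ≤ 19.
With {A, C, D} the worst case is 19.
With {A, B, C} the worst case is 23.
No size-3 selection achieves below 19.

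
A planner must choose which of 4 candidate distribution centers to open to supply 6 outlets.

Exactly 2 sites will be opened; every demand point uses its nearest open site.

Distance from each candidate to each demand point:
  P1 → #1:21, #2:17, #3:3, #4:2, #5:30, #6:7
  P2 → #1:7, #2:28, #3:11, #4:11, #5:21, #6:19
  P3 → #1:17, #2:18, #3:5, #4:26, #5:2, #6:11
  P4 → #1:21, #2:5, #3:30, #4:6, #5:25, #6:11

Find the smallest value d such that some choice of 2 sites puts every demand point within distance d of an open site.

Open {P1, P3}.
  Farthest demand point is #1 at distance 17 (to P3); all others are ≤ 17.
With {P3, P4} the worst case is 17.
With {P2, P3} the worst case is 18.
No size-2 selection achieves below 17.

17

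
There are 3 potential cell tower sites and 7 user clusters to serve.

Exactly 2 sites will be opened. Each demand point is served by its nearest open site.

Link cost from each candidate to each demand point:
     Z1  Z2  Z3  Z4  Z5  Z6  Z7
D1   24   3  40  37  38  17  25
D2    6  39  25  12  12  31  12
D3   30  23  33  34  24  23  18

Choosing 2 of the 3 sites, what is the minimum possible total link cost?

87

Open {D1, D2}.
  Z1→D2 6, Z2→D1 3, Z3→D2 25, Z4→D2 12, Z5→D2 12, Z6→D1 17, Z7→D2 12  ⇒ total 87.
Compare {D2, D3}: total 113.
Compare {D1, D3}: total 153.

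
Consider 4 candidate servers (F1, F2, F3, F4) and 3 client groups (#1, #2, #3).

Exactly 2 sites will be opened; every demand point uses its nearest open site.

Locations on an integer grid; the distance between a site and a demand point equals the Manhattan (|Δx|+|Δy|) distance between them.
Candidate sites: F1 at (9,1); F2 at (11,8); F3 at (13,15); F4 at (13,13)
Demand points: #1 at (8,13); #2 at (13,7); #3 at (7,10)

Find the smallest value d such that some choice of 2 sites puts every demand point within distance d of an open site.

Open {F2, F4}.
  Farthest demand point is #3 at distance 6 (to F2); all others are ≤ 6.
With {F2, F3} the worst case is 7.
With {F1, F2} the worst case is 8.
No size-2 selection achieves below 6.

6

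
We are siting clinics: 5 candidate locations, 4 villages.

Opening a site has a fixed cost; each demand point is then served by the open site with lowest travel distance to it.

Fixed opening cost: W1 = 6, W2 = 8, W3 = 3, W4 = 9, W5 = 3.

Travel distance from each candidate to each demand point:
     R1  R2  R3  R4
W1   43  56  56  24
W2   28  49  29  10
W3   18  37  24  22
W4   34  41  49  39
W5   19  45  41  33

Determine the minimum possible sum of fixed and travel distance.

100

Open {W2, W3}: assign each demand point to its cheapest open site.
  R1→W3 18, R2→W3 37, R3→W3 24, R4→W2 10
  travel distance 89, fixed 11 → total 100.
Compare {W2, W3, W5}: travel distance 89 + fixed 14 = 103.
Compare {W3}: travel distance 101 + fixed 3 = 104.
Compare {W1, W2, W3}: travel distance 89 + fixed 17 = 106.
All other subsets cost ≥ 103. Minimum total cost: 100.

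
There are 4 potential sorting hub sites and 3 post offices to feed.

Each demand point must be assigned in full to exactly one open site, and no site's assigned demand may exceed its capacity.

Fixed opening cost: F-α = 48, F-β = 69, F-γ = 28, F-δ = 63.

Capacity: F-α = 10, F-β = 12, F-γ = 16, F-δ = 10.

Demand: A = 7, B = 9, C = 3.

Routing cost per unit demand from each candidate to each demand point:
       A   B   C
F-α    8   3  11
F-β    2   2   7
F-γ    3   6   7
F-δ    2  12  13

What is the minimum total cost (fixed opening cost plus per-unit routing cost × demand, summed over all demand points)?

Open {F-α, F-γ}; cheapest assignment that respects the capacities:
  F-α (cap 10, load 9): B — cost 9×3 = 27
  F-γ (cap 16, load 10): A, C — cost 7×3 + 3×7 = 42
  Shipping 69, fixed 76 → total 145.
  Any other capacity-feasible assignment to {F-α, F-γ} ships for at least 69.
Compare {F-β, F-γ}: its best feasible assignment gives total 157.
Compare {F-α, F-β}: its best feasible assignment gives total 179.
Every other set of open sites that can feasibly serve all demand totals ≥ 157 even under its best assignment. Minimum: 145.

145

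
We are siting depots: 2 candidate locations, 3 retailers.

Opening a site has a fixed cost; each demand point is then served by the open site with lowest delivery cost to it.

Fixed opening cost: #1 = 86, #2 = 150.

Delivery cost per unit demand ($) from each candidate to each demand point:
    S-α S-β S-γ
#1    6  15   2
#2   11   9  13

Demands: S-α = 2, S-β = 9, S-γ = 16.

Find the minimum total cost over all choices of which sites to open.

Open {#1}: assign each demand point to its cheapest open site.
  S-α→#1 2×6=12, S-β→#1 9×15=135, S-γ→#1 16×2=32
  delivery cost 179, fixed 86 → total 265.
Compare {#1, #2}: delivery cost 125 + fixed 236 = 361.
Compare {#2}: delivery cost 311 + fixed 150 = 461.

265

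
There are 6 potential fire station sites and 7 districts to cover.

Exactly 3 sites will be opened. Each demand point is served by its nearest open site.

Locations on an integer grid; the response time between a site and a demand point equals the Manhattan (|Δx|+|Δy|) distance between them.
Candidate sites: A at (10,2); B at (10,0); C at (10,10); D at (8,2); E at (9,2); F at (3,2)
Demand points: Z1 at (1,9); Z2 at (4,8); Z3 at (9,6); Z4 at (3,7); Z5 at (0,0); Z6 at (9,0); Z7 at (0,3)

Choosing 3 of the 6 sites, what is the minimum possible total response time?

35

Open {B, E, F}.
  Z1→F 9, Z2→F 7, Z3→E 4, Z4→F 5, Z5→F 5, Z6→B 1, Z7→F 4  ⇒ total 35.
Compare {A, B, F}: total 36.
Compare {A, E, F}: total 36.
No size-3 selection does better; minimum is 35.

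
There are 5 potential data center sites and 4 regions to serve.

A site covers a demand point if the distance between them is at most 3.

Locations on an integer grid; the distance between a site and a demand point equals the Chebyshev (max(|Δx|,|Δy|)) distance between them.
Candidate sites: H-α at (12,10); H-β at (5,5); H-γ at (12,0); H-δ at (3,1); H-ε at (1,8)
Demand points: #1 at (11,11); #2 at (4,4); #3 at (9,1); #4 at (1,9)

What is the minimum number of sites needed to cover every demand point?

4

Coverage sets (demand points within 3 of each site):
  H-α: {#1}
  H-β: {#2}
  H-γ: {#3}
  H-δ: {#2}
  H-ε: {#4}
No 3 sites suffice: every size-3 union leaves at least one demand point uncovered.
But {H-α, H-β, H-γ, H-ε} covers everything, so the minimum is 4.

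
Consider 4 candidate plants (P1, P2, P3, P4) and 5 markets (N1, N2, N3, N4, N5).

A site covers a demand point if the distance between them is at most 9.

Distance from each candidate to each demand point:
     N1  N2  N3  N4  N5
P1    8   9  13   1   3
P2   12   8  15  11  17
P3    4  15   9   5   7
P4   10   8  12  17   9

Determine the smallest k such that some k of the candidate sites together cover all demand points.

2

Coverage sets (demand points within 9 of each site):
  P1: {N1, N2, N4, N5}
  P2: {N2}
  P3: {N1, N3, N4, N5}
  P4: {N2, N5}
No single site covers all 5 demand points.
But {P1, P3} covers everything, so the minimum is 2.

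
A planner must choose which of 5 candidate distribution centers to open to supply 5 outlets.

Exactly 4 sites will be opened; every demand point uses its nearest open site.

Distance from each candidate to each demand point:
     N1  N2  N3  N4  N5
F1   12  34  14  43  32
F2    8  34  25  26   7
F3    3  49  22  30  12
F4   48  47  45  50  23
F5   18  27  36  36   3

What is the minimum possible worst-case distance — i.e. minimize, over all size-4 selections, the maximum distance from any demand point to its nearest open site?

27

Open {F1, F2, F3, F5}.
  Farthest demand point is N2 at distance 27 (to F5); all others are ≤ 27.
With {F1, F2, F4, F5} the worst case is 27.
With {F2, F3, F4, F5} the worst case is 27.
No size-4 selection achieves below 27.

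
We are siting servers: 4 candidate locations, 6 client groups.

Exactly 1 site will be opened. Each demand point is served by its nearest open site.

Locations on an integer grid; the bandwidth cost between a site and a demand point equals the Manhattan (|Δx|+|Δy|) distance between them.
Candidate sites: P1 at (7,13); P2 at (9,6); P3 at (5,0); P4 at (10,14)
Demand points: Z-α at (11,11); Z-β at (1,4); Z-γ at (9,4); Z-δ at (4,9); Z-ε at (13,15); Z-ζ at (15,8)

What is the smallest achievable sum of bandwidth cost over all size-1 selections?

48

Open {P2}.
  Z-α→P2 7, Z-β→P2 10, Z-γ→P2 2, Z-δ→P2 8, Z-ε→P2 13, Z-ζ→P2 8  ⇒ total 48.
Compare {P1}: total 60.
Compare {P4}: total 60.
No size-1 selection does better; minimum is 48.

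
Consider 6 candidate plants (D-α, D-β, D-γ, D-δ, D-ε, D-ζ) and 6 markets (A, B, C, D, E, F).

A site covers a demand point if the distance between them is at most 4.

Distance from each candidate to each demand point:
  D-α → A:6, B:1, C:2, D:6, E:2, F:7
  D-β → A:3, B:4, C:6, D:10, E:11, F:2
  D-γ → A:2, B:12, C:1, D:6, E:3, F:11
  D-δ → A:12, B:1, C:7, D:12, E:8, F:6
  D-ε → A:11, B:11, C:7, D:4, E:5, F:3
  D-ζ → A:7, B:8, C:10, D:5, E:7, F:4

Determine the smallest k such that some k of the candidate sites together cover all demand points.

3

Coverage sets (demand points within 4 of each site):
  D-α: {B, C, E}
  D-β: {A, B, F}
  D-γ: {A, C, E}
  D-δ: {B}
  D-ε: {D, F}
  D-ζ: {F}
No 2 sites suffice: every size-2 union leaves at least one demand point uncovered.
But {D-α, D-β, D-ε} covers everything, so the minimum is 3.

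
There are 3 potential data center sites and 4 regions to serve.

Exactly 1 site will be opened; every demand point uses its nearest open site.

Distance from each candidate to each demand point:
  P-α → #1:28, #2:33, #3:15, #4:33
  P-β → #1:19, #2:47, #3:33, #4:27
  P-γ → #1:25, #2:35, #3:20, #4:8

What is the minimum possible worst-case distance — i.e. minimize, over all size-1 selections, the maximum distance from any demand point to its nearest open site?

33

Open {P-α}.
  Farthest demand point is #2 at distance 33 (to P-α); all others are ≤ 33.
With {P-γ} the worst case is 35.
With {P-β} the worst case is 47.
No size-1 selection achieves below 33.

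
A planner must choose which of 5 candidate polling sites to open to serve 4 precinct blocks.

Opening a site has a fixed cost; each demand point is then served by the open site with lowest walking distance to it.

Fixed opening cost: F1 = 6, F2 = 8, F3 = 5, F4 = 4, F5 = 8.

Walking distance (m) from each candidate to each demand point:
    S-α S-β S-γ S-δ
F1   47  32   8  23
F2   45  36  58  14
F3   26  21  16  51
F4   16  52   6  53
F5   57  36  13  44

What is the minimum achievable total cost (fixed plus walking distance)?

Open {F2, F3, F4}: assign each demand point to its cheapest open site.
  S-α→F4 16, S-β→F3 21, S-γ→F4 6, S-δ→F2 14
  walking distance 57, fixed 17 → total 74.
Compare {F1, F2, F3, F4}: walking distance 57 + fixed 23 = 80.
Compare {F1, F3, F4}: walking distance 66 + fixed 15 = 81.
Compare {F2, F3, F4, F5}: walking distance 57 + fixed 25 = 82.
All other subsets cost ≥ 80. Minimum total cost: 74.

74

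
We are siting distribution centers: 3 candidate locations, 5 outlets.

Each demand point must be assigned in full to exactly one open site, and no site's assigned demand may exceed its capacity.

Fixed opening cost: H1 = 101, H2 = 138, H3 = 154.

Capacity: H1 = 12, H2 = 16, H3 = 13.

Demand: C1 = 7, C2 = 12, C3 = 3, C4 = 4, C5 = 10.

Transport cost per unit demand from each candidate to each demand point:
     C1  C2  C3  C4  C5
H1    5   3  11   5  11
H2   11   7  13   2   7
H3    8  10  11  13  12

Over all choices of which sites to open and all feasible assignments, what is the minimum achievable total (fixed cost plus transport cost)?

596

Open {H1, H2, H3}; cheapest assignment that respects the capacities:
  H1 (cap 12, load 12): C2 — cost 12×3 = 36
  H2 (cap 16, load 14): C4, C5 — cost 4×2 + 10×7 = 78
  H3 (cap 13, load 10): C1, C3 — cost 7×8 + 3×11 = 89
  Shipping 203, fixed 393 → total 596.
  Any other capacity-feasible assignment to {H1, H2, H3} ships for at least 203.
Total demand is 36 and no other set of sites has combined capacity ≥ 36, so {H1, H2, H3} is the only feasible choice of open sites. Minimum: 596.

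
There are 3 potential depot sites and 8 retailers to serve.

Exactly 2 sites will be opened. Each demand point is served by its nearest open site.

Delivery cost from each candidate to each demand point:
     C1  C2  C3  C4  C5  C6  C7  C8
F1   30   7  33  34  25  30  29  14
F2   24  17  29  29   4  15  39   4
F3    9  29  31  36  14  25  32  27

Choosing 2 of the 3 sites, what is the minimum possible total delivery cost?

139

Open {F2, F3}.
  C1→F3 9, C2→F2 17, C3→F2 29, C4→F2 29, C5→F2 4, C6→F2 15, C7→F3 32, C8→F2 4  ⇒ total 139.
Compare {F1, F2}: total 141.
Compare {F1, F3}: total 163.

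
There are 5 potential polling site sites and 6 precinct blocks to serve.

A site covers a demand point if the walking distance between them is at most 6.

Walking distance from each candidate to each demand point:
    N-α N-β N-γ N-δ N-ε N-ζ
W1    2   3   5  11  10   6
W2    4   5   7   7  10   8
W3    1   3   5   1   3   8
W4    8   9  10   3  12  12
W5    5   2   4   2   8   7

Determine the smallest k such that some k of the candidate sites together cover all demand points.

2

Coverage sets (demand points within 6 of each site):
  W1: {N-α, N-β, N-γ, N-ζ}
  W2: {N-α, N-β}
  W3: {N-α, N-β, N-γ, N-δ, N-ε}
  W4: {N-δ}
  W5: {N-α, N-β, N-γ, N-δ}
No single site covers all 6 demand points.
But {W1, W3} covers everything, so the minimum is 2.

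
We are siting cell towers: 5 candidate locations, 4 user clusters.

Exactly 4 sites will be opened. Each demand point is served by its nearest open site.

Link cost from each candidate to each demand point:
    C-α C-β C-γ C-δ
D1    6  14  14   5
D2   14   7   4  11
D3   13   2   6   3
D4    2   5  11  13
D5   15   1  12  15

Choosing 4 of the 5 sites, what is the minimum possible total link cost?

Open {D2, D3, D4, D5}.
  C-α→D4 2, C-β→D5 1, C-γ→D2 4, C-δ→D3 3  ⇒ total 10.
Compare {D1, D2, D3, D4}: total 11.
Compare {D1, D2, D4, D5}: total 12.
No size-4 selection does better; minimum is 10.

10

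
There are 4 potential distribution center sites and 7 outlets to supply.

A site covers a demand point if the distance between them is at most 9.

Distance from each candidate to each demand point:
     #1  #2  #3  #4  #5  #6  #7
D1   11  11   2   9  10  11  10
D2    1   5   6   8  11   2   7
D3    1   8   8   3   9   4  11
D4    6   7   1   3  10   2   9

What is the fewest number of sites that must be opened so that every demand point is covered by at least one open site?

Coverage sets (demand points within 9 of each site):
  D1: {#3, #4}
  D2: {#1, #2, #3, #4, #6, #7}
  D3: {#1, #2, #3, #4, #5, #6}
  D4: {#1, #2, #3, #4, #6, #7}
No single site covers all 7 demand points.
But {D2, D3} covers everything, so the minimum is 2.

2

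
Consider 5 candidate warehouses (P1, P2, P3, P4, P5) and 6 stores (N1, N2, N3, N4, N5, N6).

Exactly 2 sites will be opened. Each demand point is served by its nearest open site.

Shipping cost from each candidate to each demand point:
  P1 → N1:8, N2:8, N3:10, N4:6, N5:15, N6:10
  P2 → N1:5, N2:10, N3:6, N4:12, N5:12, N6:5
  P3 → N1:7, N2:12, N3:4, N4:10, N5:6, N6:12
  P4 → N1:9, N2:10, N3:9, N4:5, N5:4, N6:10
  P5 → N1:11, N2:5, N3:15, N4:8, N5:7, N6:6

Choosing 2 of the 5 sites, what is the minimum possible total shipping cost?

35

Open {P2, P4}.
  N1→P2 5, N2→P2 10, N3→P2 6, N4→P4 5, N5→P4 4, N6→P2 5  ⇒ total 35.
Compare {P2, P5}: total 36.
Compare {P3, P5}: total 36.
No size-2 selection does better; minimum is 35.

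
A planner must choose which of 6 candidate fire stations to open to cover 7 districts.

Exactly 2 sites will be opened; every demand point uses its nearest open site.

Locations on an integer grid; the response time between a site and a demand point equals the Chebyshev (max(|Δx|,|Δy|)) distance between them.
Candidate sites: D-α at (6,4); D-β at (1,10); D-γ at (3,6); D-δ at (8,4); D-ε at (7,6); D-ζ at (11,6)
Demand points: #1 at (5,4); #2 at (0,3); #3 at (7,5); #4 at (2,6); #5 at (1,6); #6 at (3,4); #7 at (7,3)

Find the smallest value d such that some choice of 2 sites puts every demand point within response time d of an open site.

3

Open {D-α, D-γ}.
  Farthest demand point is #2 at response time 3 (to D-γ); all others are ≤ 3.
With {D-γ, D-δ} the worst case is 3.
With {D-γ, D-ε} the worst case is 3.
No size-2 selection achieves below 3.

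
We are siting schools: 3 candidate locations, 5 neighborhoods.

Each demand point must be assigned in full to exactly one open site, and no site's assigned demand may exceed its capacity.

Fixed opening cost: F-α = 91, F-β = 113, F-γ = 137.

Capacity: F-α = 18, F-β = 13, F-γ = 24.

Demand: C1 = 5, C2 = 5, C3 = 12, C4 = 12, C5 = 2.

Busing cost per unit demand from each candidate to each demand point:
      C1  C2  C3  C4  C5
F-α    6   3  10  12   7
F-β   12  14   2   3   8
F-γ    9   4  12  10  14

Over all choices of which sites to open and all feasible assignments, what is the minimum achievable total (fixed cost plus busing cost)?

487

Open {F-β, F-γ}; cheapest assignment that respects the capacities:
  F-β (cap 13, load 12): C3 — cost 12×2 = 24
  F-γ (cap 24, load 24): C1, C2, C4, C5 — cost 5×9 + 5×4 + 12×10 + 2×14 = 213
  Shipping 237, fixed 250 → total 487.
  Any other capacity-feasible assignment to {F-β, F-γ} ships for at least 237.
Compare {F-α, F-β, F-γ}: its best feasible assignment gives total 544.
Compare {F-α, F-γ}: its best feasible assignment gives total 546.
Every other set of open sites that can feasibly serve all demand totals ≥ 544 even under its best assignment. Minimum: 487.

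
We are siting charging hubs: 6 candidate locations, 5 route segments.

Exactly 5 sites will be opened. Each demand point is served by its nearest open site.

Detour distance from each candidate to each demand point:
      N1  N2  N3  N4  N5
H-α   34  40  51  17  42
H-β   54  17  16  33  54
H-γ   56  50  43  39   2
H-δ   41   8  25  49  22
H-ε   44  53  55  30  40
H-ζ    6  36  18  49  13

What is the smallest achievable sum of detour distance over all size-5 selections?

Open {H-α, H-β, H-γ, H-δ, H-ζ}.
  N1→H-ζ 6, N2→H-δ 8, N3→H-β 16, N4→H-α 17, N5→H-γ 2  ⇒ total 49.
Compare {H-α, H-γ, H-δ, H-ε, H-ζ}: total 51.
Compare {H-α, H-β, H-γ, H-ε, H-ζ}: total 58.
No size-5 selection does better; minimum is 49.

49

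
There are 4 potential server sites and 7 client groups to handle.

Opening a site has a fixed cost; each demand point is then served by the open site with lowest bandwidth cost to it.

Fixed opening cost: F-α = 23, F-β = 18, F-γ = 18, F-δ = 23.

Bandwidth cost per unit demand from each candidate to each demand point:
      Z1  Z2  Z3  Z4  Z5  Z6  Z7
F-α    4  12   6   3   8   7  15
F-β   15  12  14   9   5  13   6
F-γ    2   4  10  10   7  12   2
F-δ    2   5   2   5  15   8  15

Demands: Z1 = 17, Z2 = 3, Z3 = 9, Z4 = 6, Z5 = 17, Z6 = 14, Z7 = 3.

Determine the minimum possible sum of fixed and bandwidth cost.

350

Open {F-α, F-β, F-δ}: assign each demand point to its cheapest open site.
  Z1→F-δ 17×2=34, Z2→F-δ 3×5=15, Z3→F-δ 9×2=18, Z4→F-α 6×3=18, Z5→F-β 17×5=85, Z6→F-α 14×7=98, Z7→F-β 3×6=18
  bandwidth cost 286, fixed 64 → total 350.
Compare {F-β, F-δ}: bandwidth cost 312 + fixed 41 = 353.
Compare {F-α, F-β, F-γ, F-δ}: bandwidth cost 271 + fixed 82 = 353.
Compare {F-β, F-γ, F-δ}: bandwidth cost 297 + fixed 59 = 356.
All other subsets cost ≥ 353. Minimum total cost: 350.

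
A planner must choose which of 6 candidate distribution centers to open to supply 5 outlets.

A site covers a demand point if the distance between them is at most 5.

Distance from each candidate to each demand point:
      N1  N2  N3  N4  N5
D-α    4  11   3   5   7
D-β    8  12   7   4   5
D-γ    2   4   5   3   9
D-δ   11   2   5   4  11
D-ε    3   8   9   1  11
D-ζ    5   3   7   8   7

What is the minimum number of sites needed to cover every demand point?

Coverage sets (demand points within 5 of each site):
  D-α: {N1, N3, N4}
  D-β: {N4, N5}
  D-γ: {N1, N2, N3, N4}
  D-δ: {N2, N3, N4}
  D-ε: {N1, N4}
  D-ζ: {N1, N2}
No single site covers all 5 demand points.
But {D-β, D-γ} covers everything, so the minimum is 2.

2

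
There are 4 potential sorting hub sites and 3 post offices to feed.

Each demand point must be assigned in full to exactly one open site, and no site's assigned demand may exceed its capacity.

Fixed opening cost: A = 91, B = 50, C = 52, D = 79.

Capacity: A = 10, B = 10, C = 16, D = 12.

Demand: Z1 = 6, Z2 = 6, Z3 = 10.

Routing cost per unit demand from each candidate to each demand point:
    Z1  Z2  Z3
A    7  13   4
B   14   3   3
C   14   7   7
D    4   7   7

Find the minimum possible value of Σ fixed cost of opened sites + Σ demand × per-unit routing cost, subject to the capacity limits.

225

Open {B, D}; cheapest assignment that respects the capacities:
  B (cap 10, load 10): Z3 — cost 10×3 = 30
  D (cap 12, load 12): Z1, Z2 — cost 6×4 + 6×7 = 66
  Shipping 96, fixed 129 → total 225.
  Any other capacity-feasible assignment to {B, D} ships for at least 96.
Compare {B, C}: its best feasible assignment gives total 258.
Compare {C, D}: its best feasible assignment gives total 267.
Every other set of open sites that can feasibly serve all demand totals ≥ 258 even under its best assignment. Minimum: 225.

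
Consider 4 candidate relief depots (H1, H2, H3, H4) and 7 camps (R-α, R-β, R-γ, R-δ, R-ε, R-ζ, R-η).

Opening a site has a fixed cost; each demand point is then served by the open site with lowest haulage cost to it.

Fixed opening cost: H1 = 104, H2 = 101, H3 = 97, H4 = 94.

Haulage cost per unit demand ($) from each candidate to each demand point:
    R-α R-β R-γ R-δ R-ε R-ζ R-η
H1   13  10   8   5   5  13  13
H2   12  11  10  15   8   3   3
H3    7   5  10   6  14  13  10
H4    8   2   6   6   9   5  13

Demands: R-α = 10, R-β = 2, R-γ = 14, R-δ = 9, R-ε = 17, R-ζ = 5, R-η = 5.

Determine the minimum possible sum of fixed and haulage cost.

559

Open {H4}: assign each demand point to its cheapest open site.
  R-α→H4 10×8=80, R-β→H4 2×2=4, R-γ→H4 14×6=84, R-δ→H4 9×6=54, R-ε→H4 17×9=153, R-ζ→H4 5×5=25, R-η→H4 5×13=65
  haulage cost 465, fixed 94 → total 559.
Compare {H2, H4}: haulage cost 388 + fixed 195 = 583.
Compare {H1, H4}: haulage cost 388 + fixed 198 = 586.
Compare {H1, H2}: haulage cost 412 + fixed 205 = 617.
All other subsets cost ≥ 583. Minimum total cost: 559.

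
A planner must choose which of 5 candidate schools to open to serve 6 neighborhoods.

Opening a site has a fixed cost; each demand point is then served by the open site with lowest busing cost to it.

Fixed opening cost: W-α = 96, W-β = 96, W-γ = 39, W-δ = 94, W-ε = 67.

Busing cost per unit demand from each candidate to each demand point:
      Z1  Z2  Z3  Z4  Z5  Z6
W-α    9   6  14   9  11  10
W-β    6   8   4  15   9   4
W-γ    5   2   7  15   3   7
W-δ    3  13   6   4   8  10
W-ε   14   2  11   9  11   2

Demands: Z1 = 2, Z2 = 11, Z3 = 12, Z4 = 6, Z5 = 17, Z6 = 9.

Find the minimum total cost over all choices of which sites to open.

345

Open {W-γ, W-ε}: assign each demand point to its cheapest open site.
  Z1→W-γ 2×5=10, Z2→W-γ 11×2=22, Z3→W-γ 12×7=84, Z4→W-ε 6×9=54, Z5→W-γ 17×3=51, Z6→W-ε 9×2=18
  busing cost 239, fixed 106 → total 345.
Compare {W-γ}: busing cost 320 + fixed 39 = 359.
Compare {W-γ, W-δ}: busing cost 238 + fixed 133 = 371.
Compare {W-β, W-γ}: busing cost 257 + fixed 135 = 392.
All other subsets cost ≥ 359. Minimum total cost: 345.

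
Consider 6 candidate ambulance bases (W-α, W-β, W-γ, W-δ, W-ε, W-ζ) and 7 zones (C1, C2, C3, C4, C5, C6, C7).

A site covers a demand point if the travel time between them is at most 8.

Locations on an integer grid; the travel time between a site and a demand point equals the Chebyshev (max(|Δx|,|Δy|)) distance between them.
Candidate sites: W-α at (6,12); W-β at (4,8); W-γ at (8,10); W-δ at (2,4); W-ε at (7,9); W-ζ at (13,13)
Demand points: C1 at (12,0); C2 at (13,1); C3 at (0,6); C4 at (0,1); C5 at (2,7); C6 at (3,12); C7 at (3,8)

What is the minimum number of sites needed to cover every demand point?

2

Coverage sets (demand points within 8 of each site):
  W-α: {C3, C5, C6, C7}
  W-β: {C1, C3, C4, C5, C6, C7}
  W-γ: {C3, C5, C6, C7}
  W-δ: {C3, C4, C5, C6, C7}
  W-ε: {C2, C3, C4, C5, C6, C7}
  W-ζ: {}
No single site covers all 7 demand points.
But {W-β, W-ε} covers everything, so the minimum is 2.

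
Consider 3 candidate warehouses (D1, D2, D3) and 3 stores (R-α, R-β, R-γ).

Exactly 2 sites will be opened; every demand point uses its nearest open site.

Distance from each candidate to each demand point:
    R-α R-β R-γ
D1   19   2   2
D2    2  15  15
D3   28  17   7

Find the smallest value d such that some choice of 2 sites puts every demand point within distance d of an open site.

Open {D1, D2}.
  Farthest demand point is R-α at distance 2 (to D2); all others are ≤ 2.
With {D2, D3} the worst case is 15.
With {D1, D3} the worst case is 19.
No size-2 selection achieves below 2.

2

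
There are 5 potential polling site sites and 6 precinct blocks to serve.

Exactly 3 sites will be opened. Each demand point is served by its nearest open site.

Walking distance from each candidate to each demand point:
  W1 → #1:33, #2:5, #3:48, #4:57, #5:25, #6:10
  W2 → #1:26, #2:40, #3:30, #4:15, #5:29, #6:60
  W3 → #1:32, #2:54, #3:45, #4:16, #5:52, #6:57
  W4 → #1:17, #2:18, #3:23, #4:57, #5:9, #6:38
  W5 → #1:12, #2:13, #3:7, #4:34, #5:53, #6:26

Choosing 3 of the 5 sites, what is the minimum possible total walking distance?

74

Open {W1, W2, W5}.
  #1→W5 12, #2→W1 5, #3→W5 7, #4→W2 15, #5→W1 25, #6→W1 10  ⇒ total 74.
Compare {W1, W3, W5}: total 75.
Compare {W1, W4, W5}: total 77.
No size-3 selection does better; minimum is 74.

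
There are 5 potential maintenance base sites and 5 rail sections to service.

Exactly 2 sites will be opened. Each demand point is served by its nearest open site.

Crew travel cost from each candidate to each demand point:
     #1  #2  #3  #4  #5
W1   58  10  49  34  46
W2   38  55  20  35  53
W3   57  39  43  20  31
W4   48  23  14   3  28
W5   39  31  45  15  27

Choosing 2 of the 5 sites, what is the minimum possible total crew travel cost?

103

Open {W1, W4}.
  #1→W4 48, #2→W1 10, #3→W4 14, #4→W4 3, #5→W4 28  ⇒ total 103.
Compare {W2, W4}: total 106.
Compare {W4, W5}: total 106.
No size-2 selection does better; minimum is 103.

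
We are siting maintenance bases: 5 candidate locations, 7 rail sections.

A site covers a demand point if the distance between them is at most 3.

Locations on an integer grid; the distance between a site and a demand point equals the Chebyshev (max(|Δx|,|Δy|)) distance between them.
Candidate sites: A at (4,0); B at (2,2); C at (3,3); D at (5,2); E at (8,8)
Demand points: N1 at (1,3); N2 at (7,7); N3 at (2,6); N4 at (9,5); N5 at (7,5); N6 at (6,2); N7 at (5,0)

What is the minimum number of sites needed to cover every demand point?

Coverage sets (demand points within 3 of each site):
  A: {N1, N6, N7}
  B: {N1, N7}
  C: {N1, N3, N6, N7}
  D: {N5, N6, N7}
  E: {N2, N4, N5}
No single site covers all 7 demand points.
But {C, E} covers everything, so the minimum is 2.

2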